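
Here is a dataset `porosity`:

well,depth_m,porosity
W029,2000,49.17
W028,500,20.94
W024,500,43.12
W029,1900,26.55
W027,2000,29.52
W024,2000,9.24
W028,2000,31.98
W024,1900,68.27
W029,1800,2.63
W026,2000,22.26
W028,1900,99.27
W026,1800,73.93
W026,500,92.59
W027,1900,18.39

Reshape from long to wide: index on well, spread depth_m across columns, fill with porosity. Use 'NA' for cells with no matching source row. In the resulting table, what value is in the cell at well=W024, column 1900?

The long row with well=W024, depth_m=1900 has porosity=68.27.

68.27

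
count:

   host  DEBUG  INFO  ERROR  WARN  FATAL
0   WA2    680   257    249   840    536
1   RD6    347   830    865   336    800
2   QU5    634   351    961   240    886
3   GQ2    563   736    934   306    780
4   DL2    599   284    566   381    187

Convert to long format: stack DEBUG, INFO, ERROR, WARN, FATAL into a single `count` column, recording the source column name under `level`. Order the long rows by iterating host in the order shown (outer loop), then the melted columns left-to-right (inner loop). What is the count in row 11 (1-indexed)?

634

25 rows total (5 × 5). Row 11: index ⌊(11-1)/5⌋ = 2 into host → QU5; (11-1) mod 5 = 0 into the melted columns → DEBUG.
So row 11 is (QU5, DEBUG, 634); count = 634.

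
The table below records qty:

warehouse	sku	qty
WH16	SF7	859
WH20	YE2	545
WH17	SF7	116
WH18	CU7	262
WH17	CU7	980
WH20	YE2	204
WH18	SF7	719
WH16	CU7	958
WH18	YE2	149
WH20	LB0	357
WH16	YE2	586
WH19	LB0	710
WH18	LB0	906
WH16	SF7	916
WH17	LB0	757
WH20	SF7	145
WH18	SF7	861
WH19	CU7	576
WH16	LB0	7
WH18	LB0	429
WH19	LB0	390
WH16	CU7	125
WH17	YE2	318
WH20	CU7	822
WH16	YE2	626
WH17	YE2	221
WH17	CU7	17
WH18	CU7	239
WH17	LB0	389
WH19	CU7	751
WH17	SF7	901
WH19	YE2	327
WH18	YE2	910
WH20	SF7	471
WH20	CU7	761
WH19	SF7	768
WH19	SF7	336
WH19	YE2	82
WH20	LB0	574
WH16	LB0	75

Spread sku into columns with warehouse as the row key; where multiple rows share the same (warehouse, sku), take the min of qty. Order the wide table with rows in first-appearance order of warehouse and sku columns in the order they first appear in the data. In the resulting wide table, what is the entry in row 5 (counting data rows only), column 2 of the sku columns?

82

With rows in first-appearance order of warehouse, row 5 is warehouse=WH19. sku columns in first-appearance order: SF7, YE2, CU7, LB0; column 2 is YE2.
Long rows with warehouse=WH19, sku=YE2: min(327, 82) = 82.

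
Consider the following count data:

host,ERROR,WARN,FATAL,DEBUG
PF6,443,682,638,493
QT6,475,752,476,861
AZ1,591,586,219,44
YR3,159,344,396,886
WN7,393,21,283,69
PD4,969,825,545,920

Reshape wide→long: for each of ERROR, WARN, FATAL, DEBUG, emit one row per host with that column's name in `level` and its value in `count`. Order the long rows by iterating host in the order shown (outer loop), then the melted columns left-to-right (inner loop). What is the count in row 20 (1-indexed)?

24 rows total (6 × 4). Row 20: index ⌊(20-1)/4⌋ = 4 into host → WN7; (20-1) mod 4 = 3 into the melted columns → DEBUG.
So row 20 is (WN7, DEBUG, 69); count = 69.

69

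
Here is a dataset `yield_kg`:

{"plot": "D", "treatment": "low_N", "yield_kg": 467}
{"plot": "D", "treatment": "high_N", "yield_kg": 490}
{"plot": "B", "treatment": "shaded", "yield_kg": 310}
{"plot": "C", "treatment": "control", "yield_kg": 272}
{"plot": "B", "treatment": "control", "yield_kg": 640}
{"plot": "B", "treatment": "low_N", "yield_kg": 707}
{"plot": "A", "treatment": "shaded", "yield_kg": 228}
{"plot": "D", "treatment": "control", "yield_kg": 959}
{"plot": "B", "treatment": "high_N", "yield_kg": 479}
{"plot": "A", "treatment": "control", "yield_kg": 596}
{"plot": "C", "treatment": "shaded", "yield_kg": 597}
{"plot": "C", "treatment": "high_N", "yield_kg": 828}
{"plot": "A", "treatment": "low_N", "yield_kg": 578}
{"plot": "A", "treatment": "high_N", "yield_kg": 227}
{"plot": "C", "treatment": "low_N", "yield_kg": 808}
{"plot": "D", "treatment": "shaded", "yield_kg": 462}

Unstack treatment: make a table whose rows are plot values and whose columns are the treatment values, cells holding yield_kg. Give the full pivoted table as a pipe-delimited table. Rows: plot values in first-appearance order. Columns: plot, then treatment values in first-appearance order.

Columns: plot plus the 4 distinct treatment values (low_N, high_N, shaded, control).
For example, row D column low_N takes yield_kg=467 from the long row (D, low_N).

| plot | low_N | high_N | shaded | control |
| D | 467 | 490 | 462 | 959 |
| B | 707 | 479 | 310 | 640 |
| C | 808 | 828 | 597 | 272 |
| A | 578 | 227 | 228 | 596 |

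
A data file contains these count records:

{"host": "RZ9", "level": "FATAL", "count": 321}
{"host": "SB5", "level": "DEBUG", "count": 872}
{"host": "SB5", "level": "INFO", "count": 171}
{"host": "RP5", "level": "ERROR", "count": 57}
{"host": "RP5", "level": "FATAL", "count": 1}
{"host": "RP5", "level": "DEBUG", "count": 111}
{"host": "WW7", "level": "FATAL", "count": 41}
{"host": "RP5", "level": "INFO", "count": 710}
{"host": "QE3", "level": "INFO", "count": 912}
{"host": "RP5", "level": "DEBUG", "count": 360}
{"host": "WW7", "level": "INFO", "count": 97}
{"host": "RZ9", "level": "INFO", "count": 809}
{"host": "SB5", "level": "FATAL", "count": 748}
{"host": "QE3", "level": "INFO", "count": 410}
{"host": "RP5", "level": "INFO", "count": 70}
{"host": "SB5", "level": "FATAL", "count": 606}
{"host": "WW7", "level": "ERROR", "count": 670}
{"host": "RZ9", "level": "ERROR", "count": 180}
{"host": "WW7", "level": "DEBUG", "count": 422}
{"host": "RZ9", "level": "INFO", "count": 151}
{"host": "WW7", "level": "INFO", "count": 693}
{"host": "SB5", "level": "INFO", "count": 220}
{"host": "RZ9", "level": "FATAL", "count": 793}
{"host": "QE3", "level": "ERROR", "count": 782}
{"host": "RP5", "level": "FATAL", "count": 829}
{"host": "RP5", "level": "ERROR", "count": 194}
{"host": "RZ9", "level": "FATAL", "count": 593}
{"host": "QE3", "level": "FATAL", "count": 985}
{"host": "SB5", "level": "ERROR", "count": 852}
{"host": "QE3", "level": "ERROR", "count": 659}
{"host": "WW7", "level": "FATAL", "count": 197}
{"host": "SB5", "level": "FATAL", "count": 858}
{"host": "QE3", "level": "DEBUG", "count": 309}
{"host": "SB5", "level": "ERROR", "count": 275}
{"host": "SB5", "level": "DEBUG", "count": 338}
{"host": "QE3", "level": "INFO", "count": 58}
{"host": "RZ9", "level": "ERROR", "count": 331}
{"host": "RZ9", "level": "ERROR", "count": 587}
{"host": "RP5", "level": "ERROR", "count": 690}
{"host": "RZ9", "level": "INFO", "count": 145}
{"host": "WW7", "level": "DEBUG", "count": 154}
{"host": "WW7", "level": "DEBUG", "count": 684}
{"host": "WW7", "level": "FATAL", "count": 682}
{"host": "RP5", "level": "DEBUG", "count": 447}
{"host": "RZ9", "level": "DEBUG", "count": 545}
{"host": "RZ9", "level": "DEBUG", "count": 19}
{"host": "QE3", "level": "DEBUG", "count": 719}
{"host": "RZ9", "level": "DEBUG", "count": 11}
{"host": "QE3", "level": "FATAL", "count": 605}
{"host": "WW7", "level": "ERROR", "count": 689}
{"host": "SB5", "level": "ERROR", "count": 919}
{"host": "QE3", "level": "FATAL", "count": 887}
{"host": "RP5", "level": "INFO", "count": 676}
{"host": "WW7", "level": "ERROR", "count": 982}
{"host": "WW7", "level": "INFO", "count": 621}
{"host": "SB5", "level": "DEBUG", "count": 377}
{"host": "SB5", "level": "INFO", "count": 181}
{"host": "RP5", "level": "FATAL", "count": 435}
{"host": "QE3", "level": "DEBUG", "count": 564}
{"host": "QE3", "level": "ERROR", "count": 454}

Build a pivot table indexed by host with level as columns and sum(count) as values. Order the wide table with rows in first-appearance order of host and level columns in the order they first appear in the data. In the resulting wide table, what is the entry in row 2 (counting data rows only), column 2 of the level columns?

With rows in first-appearance order of host, row 2 is host=SB5. level columns in first-appearance order: FATAL, DEBUG, INFO, ERROR; column 2 is DEBUG.
Long rows with host=SB5, level=DEBUG: 872 + 338 + 377 = 1587.

1587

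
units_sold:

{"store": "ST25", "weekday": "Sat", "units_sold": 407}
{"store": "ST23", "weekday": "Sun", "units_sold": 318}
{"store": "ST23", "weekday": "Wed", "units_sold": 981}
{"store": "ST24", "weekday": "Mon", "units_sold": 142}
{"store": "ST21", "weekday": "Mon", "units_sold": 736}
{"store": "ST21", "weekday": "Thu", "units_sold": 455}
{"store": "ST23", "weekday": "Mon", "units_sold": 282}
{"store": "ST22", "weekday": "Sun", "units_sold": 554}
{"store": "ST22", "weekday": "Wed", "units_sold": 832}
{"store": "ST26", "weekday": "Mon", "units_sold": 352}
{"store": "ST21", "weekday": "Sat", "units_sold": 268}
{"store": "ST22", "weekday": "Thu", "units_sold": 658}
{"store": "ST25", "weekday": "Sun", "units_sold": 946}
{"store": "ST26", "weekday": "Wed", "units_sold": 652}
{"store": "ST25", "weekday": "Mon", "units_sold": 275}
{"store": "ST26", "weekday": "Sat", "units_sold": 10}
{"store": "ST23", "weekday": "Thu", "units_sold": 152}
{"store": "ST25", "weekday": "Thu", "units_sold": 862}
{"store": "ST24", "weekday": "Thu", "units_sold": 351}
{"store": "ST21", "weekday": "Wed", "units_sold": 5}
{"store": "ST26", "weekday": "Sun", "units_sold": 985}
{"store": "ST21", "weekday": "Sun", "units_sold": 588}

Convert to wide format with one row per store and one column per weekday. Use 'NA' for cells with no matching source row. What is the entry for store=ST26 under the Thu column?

NA

No long-format row has store=ST26 and weekday=Thu, so the cell is NA.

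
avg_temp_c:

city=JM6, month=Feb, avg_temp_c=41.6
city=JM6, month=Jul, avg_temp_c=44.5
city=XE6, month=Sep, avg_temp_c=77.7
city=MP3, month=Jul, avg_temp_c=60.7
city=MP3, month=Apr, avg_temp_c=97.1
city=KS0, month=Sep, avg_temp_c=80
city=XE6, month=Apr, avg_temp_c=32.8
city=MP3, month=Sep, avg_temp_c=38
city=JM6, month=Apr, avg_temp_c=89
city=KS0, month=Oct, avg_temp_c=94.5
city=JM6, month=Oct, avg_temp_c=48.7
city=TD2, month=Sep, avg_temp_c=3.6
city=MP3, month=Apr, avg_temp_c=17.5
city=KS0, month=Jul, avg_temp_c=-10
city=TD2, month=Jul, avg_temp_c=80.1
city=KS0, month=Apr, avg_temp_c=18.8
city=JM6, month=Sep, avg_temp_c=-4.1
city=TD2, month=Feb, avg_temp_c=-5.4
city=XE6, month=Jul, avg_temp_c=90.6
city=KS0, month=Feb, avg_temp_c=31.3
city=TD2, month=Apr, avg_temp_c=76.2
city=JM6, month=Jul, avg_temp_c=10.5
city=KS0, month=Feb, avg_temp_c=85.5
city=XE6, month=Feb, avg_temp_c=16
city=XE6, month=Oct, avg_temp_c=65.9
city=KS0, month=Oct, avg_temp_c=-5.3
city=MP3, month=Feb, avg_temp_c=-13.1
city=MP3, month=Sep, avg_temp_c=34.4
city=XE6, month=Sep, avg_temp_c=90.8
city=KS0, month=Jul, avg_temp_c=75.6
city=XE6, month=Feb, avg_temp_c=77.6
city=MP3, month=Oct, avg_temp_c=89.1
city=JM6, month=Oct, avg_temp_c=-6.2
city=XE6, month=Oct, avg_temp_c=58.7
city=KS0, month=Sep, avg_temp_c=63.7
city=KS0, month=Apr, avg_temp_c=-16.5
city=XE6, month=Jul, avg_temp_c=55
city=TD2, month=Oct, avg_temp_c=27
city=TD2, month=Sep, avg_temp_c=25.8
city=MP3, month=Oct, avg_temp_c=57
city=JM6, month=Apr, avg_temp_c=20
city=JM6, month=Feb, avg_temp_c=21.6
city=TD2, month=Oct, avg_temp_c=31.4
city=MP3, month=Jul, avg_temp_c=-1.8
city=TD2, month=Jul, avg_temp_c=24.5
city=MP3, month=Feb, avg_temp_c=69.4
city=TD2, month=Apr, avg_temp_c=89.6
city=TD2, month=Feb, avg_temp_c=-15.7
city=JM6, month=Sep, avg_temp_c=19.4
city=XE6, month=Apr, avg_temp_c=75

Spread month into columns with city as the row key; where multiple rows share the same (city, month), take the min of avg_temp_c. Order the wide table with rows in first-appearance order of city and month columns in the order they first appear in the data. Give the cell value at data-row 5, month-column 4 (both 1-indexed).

76.2

With rows in first-appearance order of city, row 5 is city=TD2. month columns in first-appearance order: Feb, Jul, Sep, Apr, Oct; column 4 is Apr.
Long rows with city=TD2, month=Apr: min(76.2, 89.6) = 76.2.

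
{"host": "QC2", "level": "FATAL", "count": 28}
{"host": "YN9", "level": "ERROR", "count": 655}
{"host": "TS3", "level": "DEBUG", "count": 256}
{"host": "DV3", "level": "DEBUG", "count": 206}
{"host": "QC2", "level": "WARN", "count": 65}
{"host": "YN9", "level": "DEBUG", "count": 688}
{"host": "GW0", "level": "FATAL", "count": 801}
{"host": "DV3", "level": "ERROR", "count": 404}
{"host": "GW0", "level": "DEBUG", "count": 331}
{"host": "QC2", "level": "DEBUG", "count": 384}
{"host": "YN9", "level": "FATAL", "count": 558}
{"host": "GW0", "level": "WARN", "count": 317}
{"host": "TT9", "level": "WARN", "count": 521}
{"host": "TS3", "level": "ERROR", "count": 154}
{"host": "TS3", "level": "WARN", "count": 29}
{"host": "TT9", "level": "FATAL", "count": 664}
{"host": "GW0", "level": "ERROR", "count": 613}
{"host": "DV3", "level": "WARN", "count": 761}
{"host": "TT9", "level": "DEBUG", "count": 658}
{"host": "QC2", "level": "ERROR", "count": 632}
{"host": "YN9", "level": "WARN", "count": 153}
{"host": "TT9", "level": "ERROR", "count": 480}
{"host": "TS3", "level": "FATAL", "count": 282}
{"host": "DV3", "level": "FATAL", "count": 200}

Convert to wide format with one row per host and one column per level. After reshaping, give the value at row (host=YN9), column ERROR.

Wide layout: rows indexed by host, columns are the 4 distinct level values (FATAL, ERROR, DEBUG, WARN).
Cell (host=YN9, level=ERROR) draws from the long row where host=YN9 and level=ERROR, which has count=655.

655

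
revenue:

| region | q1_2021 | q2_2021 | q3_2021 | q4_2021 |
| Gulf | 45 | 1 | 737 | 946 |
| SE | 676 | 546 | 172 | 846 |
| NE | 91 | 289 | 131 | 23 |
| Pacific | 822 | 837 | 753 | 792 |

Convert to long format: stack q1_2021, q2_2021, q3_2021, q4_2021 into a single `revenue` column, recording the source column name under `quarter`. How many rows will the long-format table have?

16

4 region values × 4 melted columns = 16 rows.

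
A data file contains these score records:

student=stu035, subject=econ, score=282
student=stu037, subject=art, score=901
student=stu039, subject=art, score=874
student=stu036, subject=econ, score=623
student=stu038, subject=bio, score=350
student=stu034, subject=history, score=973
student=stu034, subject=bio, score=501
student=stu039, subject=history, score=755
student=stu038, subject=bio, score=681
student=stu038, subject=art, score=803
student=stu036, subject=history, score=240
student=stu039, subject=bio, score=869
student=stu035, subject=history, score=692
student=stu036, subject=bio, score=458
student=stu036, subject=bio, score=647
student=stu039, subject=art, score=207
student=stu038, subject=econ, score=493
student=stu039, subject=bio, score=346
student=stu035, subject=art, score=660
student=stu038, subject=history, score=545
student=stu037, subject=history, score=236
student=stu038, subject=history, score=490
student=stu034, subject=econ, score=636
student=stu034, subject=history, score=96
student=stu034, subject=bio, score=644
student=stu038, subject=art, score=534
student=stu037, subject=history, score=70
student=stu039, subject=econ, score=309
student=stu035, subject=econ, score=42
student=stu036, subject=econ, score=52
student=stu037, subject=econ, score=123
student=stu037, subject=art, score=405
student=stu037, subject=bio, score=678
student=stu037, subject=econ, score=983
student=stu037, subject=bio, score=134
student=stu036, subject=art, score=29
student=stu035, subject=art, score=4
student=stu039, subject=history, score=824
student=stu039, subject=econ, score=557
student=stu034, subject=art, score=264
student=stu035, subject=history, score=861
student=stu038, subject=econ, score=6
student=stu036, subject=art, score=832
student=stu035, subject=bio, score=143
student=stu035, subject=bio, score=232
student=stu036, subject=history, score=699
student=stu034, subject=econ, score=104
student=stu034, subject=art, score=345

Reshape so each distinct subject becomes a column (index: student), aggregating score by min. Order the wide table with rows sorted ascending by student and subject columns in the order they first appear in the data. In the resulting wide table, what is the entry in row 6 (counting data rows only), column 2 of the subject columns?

With rows sorted ascending by student, row 6 is student=stu039. subject columns in first-appearance order: econ, art, bio, history; column 2 is art.
Long rows with student=stu039, subject=art: min(874, 207) = 207.

207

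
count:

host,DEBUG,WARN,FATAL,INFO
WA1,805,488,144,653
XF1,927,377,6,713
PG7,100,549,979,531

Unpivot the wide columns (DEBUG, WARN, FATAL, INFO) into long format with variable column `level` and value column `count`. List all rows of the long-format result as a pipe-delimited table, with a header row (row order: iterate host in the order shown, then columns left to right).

| host | level | count |
| WA1 | DEBUG | 805 |
| WA1 | WARN | 488 |
| WA1 | FATAL | 144 |
| WA1 | INFO | 653 |
| XF1 | DEBUG | 927 |
| XF1 | WARN | 377 |
| XF1 | FATAL | 6 |
| XF1 | INFO | 713 |
| PG7 | DEBUG | 100 |
| PG7 | WARN | 549 |
| PG7 | FATAL | 979 |
| PG7 | INFO | 531 |

Each (host, column) pair becomes one row: 3 × 4 = 12 rows.
For example, (WA1, DEBUG) → count=805.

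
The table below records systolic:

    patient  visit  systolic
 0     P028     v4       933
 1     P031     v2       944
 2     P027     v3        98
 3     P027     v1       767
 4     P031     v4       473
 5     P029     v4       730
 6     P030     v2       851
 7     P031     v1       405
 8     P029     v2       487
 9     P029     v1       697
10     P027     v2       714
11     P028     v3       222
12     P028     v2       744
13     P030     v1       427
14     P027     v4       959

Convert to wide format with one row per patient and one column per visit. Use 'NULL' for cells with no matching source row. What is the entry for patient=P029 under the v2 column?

487

The long row with patient=P029, visit=v2 has systolic=487.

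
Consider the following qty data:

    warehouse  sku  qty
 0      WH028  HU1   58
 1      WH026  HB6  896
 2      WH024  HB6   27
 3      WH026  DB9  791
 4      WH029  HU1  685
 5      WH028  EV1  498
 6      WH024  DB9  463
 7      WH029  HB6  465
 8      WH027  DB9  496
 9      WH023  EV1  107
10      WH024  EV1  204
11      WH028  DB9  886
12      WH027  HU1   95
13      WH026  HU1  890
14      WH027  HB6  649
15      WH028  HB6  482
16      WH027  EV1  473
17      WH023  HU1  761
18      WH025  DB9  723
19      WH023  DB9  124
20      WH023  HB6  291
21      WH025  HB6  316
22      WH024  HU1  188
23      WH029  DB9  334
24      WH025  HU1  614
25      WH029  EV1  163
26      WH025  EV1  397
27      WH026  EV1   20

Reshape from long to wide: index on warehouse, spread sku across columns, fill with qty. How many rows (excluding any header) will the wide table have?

7

7 distinct warehouse values → 7 rows.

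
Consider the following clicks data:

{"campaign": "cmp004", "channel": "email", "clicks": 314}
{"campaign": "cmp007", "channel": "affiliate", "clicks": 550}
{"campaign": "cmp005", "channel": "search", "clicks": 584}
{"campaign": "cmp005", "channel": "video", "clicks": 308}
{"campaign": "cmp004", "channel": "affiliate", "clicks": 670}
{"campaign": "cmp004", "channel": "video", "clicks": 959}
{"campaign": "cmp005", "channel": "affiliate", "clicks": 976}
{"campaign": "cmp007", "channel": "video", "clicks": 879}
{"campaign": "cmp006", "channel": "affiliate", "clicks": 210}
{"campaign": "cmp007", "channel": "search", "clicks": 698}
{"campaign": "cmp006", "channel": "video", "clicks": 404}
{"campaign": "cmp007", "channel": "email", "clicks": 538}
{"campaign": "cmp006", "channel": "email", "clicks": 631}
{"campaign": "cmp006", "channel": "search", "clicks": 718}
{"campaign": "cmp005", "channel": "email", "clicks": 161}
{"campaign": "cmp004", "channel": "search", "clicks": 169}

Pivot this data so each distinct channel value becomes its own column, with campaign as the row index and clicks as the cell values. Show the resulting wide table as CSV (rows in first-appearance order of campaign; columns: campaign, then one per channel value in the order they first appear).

campaign,email,affiliate,search,video
cmp004,314,670,169,959
cmp007,538,550,698,879
cmp005,161,976,584,308
cmp006,631,210,718,404

Columns: campaign plus the 4 distinct channel values (email, affiliate, search, video).
For example, row cmp004 column email takes clicks=314 from the long row (cmp004, email).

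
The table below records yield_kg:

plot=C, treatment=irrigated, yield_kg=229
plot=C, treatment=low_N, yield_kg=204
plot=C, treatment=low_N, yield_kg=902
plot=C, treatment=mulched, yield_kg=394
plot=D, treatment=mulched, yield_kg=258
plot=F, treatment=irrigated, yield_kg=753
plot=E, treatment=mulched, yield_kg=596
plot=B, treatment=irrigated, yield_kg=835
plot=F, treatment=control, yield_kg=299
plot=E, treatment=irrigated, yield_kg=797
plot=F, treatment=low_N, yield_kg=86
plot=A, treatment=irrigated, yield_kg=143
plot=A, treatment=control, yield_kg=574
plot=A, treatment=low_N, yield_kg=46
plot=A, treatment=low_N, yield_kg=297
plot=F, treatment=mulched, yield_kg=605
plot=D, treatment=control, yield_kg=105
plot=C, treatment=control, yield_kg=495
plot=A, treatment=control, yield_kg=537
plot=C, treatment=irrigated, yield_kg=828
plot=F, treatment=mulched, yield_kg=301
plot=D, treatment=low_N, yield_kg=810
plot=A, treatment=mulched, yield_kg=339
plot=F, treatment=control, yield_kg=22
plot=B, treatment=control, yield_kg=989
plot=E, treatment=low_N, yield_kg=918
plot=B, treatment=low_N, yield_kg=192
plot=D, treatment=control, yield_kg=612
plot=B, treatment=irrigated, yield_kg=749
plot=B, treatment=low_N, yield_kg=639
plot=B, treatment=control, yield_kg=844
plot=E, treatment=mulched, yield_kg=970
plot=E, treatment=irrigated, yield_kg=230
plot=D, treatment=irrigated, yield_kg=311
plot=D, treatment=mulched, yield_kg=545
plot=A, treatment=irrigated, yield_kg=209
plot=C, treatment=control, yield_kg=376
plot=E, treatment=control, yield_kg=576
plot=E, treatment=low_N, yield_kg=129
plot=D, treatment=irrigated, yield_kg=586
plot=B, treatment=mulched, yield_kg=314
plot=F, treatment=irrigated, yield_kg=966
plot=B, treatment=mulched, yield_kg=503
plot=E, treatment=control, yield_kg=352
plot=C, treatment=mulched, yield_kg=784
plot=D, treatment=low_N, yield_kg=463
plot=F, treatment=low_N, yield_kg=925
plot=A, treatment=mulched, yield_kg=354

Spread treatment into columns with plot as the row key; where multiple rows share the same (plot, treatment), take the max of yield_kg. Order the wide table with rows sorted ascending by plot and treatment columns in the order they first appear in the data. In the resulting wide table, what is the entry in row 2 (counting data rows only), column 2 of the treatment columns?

639

With rows sorted ascending by plot, row 2 is plot=B. treatment columns in first-appearance order: irrigated, low_N, mulched, control; column 2 is low_N.
Long rows with plot=B, treatment=low_N: max(192, 639) = 639.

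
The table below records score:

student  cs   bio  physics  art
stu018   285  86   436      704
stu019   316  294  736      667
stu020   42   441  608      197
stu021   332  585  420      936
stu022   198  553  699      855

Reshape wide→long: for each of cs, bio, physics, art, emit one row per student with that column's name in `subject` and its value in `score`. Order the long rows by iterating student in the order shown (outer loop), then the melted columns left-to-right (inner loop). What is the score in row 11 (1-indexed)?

20 rows total (5 × 4). Row 11: index ⌊(11-1)/4⌋ = 2 into student → stu020; (11-1) mod 4 = 2 into the melted columns → physics.
So row 11 is (stu020, physics, 608); score = 608.

608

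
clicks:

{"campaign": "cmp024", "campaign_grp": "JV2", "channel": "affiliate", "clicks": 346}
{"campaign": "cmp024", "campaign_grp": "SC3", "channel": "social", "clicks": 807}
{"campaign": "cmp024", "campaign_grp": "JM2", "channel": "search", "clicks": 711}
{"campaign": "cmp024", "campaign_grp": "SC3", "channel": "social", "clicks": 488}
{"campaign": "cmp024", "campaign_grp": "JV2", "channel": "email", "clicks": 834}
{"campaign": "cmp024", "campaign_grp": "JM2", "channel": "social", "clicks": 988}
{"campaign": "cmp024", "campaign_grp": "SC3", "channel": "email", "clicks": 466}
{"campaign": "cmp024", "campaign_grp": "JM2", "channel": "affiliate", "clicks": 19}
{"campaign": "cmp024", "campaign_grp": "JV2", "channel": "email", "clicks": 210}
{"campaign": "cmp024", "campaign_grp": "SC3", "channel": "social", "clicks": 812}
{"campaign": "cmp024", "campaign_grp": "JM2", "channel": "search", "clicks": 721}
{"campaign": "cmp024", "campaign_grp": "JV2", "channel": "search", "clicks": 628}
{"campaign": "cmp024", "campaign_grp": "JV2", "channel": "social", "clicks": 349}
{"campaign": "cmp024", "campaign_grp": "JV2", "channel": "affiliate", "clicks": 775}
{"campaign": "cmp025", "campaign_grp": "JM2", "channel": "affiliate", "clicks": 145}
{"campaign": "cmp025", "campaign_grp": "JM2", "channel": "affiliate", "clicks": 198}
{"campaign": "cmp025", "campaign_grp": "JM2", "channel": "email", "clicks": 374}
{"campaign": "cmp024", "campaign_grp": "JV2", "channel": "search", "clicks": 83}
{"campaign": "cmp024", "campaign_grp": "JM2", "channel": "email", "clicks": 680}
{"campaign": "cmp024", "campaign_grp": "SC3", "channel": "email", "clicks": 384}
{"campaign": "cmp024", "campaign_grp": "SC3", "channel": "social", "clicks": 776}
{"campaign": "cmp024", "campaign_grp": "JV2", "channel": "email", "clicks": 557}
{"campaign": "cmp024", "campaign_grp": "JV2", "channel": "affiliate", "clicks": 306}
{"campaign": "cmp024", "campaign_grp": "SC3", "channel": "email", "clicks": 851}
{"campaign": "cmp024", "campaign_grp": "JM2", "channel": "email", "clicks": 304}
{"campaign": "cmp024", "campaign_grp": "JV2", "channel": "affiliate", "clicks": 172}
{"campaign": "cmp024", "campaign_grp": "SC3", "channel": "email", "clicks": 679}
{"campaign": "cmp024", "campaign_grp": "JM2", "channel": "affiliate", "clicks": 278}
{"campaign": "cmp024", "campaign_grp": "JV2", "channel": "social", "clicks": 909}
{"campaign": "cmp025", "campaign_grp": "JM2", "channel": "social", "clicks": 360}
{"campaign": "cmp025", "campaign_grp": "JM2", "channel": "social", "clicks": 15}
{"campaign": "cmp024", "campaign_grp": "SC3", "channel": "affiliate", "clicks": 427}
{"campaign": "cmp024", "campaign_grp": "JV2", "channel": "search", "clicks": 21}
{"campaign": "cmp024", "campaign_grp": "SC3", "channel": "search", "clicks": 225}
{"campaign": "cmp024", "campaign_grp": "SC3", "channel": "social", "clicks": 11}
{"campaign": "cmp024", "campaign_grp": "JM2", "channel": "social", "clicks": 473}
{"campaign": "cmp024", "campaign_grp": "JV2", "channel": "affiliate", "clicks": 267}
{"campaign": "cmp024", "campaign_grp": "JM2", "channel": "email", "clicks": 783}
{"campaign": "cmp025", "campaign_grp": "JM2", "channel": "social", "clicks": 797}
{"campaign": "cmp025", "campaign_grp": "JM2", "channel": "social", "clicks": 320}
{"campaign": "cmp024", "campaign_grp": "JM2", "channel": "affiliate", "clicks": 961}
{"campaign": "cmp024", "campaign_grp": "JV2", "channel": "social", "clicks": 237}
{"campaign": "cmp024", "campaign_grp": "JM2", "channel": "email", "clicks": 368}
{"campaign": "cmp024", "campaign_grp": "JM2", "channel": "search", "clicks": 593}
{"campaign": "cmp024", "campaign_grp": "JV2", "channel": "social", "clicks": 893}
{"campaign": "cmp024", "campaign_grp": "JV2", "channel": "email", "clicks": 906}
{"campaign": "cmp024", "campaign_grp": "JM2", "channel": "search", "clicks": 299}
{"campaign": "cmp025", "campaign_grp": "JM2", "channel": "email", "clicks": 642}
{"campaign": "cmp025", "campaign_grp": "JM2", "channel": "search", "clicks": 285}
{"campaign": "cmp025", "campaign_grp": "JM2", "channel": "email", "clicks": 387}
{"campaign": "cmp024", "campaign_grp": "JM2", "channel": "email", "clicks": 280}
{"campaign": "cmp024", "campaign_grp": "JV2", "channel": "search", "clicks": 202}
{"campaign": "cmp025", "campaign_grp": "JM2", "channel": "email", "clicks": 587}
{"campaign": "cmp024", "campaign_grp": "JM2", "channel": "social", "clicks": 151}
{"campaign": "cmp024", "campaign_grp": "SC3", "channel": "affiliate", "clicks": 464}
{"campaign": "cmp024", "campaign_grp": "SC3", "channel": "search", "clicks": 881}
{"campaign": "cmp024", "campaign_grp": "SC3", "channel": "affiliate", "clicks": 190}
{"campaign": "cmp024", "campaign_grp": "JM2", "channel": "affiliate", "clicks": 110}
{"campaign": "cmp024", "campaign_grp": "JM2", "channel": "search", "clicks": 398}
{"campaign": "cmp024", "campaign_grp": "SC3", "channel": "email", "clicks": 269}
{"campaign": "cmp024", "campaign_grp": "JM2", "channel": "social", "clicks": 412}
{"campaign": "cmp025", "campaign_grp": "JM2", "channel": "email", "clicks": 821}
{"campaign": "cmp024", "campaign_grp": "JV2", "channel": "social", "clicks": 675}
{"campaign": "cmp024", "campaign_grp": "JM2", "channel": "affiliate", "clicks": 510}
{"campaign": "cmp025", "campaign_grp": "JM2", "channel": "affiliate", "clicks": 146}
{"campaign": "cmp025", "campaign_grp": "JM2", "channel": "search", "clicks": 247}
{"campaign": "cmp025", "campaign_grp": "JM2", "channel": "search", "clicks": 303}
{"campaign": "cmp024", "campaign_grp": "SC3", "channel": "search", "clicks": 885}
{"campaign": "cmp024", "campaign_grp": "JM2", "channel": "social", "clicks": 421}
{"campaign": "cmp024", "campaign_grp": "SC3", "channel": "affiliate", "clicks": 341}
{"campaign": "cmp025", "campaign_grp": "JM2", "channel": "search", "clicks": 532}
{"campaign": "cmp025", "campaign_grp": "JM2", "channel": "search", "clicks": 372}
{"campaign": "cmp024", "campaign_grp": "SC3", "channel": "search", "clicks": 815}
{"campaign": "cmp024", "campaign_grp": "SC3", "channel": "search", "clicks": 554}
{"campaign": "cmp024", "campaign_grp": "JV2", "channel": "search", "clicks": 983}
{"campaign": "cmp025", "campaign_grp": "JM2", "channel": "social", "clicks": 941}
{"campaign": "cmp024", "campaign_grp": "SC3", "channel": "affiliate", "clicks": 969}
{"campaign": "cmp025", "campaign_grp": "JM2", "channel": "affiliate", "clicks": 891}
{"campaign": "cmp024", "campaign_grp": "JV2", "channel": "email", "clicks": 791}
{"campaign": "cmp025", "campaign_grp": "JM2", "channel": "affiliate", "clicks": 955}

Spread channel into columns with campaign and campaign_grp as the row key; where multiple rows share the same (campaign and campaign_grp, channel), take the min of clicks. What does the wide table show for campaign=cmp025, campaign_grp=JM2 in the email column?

374

Rows with campaign=cmp025, campaign_grp=JM2 and channel=email: clicks values are 374, 642, 387, 587, 821.
min(374, 642, 387, 587, 821) = 374.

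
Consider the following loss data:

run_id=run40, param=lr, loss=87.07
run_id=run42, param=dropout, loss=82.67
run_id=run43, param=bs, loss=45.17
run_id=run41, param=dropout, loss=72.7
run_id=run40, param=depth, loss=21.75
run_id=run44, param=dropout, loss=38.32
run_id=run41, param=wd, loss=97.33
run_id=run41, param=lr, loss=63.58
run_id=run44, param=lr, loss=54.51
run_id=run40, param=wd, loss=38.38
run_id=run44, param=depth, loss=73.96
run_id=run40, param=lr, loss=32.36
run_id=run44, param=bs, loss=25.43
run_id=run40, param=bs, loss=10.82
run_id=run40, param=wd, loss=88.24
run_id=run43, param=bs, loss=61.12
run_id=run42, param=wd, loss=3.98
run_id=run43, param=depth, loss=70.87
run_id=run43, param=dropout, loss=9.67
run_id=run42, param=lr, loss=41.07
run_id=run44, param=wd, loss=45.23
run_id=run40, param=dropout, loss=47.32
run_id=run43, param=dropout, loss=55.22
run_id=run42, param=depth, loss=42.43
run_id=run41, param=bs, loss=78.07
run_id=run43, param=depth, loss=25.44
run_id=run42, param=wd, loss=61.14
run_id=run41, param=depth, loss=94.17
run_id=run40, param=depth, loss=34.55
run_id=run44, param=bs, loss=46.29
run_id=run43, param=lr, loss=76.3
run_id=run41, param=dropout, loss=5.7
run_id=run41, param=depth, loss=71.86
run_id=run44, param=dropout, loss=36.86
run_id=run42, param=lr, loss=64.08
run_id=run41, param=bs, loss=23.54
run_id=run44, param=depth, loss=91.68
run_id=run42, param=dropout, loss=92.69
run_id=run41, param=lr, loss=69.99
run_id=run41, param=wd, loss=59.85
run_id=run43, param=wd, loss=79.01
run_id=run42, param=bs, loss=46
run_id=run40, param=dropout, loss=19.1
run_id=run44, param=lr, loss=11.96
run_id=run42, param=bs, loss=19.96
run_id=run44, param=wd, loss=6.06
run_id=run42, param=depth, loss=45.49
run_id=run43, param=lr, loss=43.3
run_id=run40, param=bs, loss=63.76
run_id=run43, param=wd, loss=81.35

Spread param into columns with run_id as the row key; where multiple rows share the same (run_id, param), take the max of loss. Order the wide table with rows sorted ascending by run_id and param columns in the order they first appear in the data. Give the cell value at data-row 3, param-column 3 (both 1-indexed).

46

With rows sorted ascending by run_id, row 3 is run_id=run42. param columns in first-appearance order: lr, dropout, bs, depth, wd; column 3 is bs.
Long rows with run_id=run42, param=bs: max(46, 19.96) = 46.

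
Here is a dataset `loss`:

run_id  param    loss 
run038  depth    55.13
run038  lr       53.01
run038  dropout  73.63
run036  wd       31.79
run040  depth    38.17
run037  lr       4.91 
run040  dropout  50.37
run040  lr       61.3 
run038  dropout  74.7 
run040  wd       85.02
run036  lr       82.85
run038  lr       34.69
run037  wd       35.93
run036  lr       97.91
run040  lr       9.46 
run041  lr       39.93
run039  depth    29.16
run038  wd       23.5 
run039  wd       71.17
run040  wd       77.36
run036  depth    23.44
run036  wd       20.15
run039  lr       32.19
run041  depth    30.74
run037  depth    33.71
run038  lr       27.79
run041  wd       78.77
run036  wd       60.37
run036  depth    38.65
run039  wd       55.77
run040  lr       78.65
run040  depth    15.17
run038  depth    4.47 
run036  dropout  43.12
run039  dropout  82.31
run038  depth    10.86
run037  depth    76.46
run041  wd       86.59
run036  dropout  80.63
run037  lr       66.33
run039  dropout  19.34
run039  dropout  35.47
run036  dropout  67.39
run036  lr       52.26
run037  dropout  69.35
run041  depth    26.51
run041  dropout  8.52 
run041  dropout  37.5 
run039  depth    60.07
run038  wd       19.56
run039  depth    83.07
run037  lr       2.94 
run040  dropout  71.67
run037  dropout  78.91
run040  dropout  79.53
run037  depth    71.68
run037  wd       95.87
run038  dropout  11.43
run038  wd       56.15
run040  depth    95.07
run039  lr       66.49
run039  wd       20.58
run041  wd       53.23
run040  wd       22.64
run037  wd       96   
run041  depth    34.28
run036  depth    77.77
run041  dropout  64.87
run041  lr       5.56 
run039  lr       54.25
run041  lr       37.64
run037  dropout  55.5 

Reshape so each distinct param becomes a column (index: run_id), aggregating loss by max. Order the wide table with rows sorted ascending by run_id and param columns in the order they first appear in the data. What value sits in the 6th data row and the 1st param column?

With rows sorted ascending by run_id, row 6 is run_id=run041. param columns in first-appearance order: depth, lr, dropout, wd; column 1 is depth.
Long rows with run_id=run041, param=depth: max(30.74, 26.51, 34.28) = 34.28.

34.28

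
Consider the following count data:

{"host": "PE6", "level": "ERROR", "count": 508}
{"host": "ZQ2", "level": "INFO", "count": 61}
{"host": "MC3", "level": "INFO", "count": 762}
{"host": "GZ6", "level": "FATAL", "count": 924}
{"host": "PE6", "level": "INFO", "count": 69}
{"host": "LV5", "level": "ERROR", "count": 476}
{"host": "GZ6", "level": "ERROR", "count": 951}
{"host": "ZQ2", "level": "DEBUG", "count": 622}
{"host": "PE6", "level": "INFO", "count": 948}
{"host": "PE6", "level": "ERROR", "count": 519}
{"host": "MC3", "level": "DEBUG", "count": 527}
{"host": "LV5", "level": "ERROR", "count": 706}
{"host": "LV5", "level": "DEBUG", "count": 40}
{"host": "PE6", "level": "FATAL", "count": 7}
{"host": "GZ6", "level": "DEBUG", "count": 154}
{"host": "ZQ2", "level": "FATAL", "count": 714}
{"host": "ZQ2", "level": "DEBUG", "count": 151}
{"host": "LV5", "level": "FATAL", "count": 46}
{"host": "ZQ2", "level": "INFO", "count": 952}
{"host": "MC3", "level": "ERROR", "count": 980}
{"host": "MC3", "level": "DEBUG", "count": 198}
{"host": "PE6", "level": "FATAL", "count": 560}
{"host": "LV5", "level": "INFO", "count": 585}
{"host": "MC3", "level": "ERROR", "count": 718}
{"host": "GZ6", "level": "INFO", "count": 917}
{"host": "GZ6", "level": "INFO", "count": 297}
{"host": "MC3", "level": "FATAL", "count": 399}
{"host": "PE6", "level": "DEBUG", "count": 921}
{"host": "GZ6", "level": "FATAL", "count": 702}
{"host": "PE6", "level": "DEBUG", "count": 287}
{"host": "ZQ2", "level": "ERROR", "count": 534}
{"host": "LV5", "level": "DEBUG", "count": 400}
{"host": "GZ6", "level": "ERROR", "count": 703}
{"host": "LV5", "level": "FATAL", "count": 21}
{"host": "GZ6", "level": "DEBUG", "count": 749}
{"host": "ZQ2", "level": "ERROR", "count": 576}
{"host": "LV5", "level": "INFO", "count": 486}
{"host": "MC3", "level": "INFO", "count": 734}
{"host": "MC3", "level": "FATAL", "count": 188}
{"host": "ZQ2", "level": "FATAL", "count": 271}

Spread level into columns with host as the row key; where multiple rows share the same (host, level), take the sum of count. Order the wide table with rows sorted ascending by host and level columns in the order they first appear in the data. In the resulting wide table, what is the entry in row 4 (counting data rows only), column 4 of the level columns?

1208

With rows sorted ascending by host, row 4 is host=PE6. level columns in first-appearance order: ERROR, INFO, FATAL, DEBUG; column 4 is DEBUG.
Long rows with host=PE6, level=DEBUG: 921 + 287 = 1208.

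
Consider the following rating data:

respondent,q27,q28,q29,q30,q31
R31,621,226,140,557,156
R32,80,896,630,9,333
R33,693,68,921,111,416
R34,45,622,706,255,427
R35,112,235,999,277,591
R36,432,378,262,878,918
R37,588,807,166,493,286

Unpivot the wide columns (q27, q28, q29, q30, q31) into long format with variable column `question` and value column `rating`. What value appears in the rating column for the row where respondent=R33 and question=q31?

Unpivoting turns each (respondent, wide-column) pair into one long row.
The wide cell at row R33, column q31 holds 416, so the long row (R33, q31) has rating=416.

416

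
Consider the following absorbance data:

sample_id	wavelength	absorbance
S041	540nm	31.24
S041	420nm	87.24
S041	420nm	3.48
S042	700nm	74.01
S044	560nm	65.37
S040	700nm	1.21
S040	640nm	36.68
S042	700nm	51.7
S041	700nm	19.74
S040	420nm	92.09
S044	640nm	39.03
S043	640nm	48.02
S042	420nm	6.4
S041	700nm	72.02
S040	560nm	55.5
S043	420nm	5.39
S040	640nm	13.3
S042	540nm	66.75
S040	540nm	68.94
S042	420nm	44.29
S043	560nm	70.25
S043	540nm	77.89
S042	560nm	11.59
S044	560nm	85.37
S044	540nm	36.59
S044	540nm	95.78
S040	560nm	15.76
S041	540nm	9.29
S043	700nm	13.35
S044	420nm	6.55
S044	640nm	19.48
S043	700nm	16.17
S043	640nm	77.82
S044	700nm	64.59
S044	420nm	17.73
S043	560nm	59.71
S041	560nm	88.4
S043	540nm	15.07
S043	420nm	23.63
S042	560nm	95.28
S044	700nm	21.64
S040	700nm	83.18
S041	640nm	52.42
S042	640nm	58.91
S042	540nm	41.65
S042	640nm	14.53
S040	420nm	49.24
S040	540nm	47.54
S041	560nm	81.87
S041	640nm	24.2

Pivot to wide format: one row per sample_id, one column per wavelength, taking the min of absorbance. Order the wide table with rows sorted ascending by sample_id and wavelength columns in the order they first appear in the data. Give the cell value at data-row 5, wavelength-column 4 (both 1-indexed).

65.37

With rows sorted ascending by sample_id, row 5 is sample_id=S044. wavelength columns in first-appearance order: 540nm, 420nm, 700nm, 560nm, 640nm; column 4 is 560nm.
Long rows with sample_id=S044, wavelength=560nm: min(65.37, 85.37) = 65.37.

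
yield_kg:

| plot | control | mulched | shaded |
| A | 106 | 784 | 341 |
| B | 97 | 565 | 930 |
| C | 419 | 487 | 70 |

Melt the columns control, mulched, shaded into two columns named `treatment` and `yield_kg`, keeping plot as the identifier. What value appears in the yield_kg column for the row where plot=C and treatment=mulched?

487

Unpivoting turns each (plot, wide-column) pair into one long row.
The wide cell at row C, column mulched holds 487, so the long row (C, mulched) has yield_kg=487.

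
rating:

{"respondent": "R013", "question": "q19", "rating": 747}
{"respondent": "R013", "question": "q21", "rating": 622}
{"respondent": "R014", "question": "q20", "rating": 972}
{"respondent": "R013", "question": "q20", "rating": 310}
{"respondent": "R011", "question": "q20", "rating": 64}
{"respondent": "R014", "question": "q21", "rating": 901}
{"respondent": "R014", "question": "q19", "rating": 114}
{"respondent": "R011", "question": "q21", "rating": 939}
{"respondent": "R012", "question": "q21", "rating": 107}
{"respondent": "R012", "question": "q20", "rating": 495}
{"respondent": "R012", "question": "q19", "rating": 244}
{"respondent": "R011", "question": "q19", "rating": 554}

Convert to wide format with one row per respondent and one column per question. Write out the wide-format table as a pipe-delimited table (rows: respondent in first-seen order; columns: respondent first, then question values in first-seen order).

| respondent | q19 | q21 | q20 |
| R013 | 747 | 622 | 310 |
| R014 | 114 | 901 | 972 |
| R011 | 554 | 939 | 64 |
| R012 | 244 | 107 | 495 |

Columns: respondent plus the 3 distinct question values (q19, q21, q20).
For example, row R013 column q19 takes rating=747 from the long row (R013, q19).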